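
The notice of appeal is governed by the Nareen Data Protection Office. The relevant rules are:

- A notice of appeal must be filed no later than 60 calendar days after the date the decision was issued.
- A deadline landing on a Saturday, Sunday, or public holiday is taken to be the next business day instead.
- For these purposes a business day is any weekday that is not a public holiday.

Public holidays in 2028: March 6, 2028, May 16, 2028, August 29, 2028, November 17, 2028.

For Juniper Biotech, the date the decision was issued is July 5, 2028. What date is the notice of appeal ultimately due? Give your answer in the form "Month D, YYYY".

Adding 60 calendar days to July 5, 2028 gives September 3, 2028.
Because September 3, 2028 is a Sunday, the deadline becomes September 4, 2028 (Monday).
The final due date is September 4, 2028.

September 4, 2028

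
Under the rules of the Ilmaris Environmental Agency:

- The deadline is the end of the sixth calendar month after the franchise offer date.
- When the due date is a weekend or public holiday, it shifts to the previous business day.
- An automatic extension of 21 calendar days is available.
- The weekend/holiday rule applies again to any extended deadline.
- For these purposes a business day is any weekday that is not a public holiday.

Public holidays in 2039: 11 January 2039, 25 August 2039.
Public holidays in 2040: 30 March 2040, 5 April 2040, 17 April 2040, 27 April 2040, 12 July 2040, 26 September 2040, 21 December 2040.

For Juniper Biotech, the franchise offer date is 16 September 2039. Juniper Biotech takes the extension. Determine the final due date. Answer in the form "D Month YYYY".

19 April 2040

6 months after 16 September 2039 is March 2040; that month ends on 31 March 2040.
Because 31 March 2040 is a Saturday, the deadline becomes 29 March 2040 (Thursday).
Add the 21 calendar-day extension to 29 March 2040: 19 April 2040.
19 April 2040 is a Thursday and not a listed holiday, so it stands.
Deadline: 19 April 2040.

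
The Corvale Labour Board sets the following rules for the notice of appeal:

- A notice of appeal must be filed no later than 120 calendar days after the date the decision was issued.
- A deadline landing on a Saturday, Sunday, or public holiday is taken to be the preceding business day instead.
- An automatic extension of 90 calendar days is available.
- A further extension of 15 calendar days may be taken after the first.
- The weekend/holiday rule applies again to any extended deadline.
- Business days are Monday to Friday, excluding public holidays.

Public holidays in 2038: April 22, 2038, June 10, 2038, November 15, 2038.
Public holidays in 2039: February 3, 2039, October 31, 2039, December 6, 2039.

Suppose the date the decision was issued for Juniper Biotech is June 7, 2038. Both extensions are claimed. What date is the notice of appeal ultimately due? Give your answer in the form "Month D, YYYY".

Trigger date June 7, 2038 + 120 calendar days = October 5, 2038.
October 5, 2038 falls on a Tuesday, which is a business day, so no adjustment is needed.
Applying the 90-calendar-day extension: October 5, 2038 + 90 days = January 3, 2039.
January 3, 2039 falls on a Monday, which is a business day, so no adjustment is needed.
Applying the 15-calendar-day extension: January 3, 2039 + 15 days = January 18, 2039.
January 18, 2039 falls on a Tuesday, which is a business day, so no adjustment is needed.
The final due date is January 18, 2039.

January 18, 2039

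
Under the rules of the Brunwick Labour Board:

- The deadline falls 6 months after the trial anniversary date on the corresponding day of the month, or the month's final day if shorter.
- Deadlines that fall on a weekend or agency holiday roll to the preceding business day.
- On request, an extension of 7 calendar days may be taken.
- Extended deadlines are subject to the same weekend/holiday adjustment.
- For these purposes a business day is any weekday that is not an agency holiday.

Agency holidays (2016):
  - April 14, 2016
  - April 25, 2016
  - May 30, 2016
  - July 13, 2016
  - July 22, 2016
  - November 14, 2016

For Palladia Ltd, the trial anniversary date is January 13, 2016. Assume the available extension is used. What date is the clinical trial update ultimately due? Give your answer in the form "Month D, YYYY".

July 19, 2016

6 months from January 13, 2016 is July 13, 2016.
July 13, 2016 is a listed holiday; the preceding business day is July 12, 2016 (Tuesday).
Add the 7 calendar-day extension to July 12, 2016: July 19, 2016.
July 19, 2016 (Tuesday) is already a business day.
So the filing is due July 19, 2016.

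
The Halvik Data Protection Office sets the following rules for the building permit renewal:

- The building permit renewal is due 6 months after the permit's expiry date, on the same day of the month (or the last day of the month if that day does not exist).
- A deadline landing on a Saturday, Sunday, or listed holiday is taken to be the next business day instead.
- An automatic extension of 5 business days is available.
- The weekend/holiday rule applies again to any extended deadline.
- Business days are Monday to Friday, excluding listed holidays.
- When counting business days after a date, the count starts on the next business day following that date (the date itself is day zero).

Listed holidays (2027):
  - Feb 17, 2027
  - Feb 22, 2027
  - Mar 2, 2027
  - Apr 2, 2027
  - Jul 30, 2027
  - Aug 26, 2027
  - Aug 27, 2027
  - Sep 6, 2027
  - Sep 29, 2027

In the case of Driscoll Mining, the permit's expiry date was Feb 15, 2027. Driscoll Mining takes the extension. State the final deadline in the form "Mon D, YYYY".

6 months after Feb 15, 2027, on the same day of the month, is Aug 15, 2027.
Aug 15, 2027 is a Sunday; the next business day is Aug 16, 2027 (Monday).
The 5-business-day extension runs from Aug 16, 2027 to Aug 23, 2027.
Since Aug 23, 2027 is a Monday and not a holiday, the date is unchanged.
Final deadline: Aug 23, 2027.

Aug 23, 2027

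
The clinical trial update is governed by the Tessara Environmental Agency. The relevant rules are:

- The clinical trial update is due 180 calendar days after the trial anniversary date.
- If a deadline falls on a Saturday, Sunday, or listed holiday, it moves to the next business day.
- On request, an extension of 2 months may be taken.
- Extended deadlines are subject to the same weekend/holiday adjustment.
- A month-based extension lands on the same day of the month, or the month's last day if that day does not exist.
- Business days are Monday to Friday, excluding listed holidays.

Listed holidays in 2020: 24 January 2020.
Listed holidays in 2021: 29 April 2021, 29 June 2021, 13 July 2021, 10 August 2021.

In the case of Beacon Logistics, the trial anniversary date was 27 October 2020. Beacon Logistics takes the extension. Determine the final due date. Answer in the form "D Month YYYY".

28 June 2021

Trigger date 27 October 2020 + 180 calendar days = 25 April 2021.
Because 25 April 2021 is a Sunday, the deadline becomes 26 April 2021 (Monday).
Add 2 months to 26 April 2021: 26 June 2021.
26 June 2021 is a Saturday; the next business day is 28 June 2021 (Monday).
The final due date is 28 June 2021.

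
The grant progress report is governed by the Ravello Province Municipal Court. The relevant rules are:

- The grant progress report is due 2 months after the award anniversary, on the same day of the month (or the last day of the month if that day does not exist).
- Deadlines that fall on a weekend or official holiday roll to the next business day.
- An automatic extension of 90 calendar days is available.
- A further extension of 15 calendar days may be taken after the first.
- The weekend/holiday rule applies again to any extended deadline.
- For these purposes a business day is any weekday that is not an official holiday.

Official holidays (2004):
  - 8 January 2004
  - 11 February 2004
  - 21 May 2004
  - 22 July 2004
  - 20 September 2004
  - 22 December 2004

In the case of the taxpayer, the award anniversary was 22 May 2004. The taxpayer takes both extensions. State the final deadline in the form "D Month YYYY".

5 November 2004

2 months from 22 May 2004 is 22 July 2004.
22 July 2004 falls on a listed holiday. Rolling to the next business day gives 23 July 2004, a Friday.
Applying the 90-calendar-day extension: 23 July 2004 + 90 days = 21 October 2004.
Since 21 October 2004 is a Thursday and not a holiday, the date is unchanged.
The 15-calendar-day extension moves the deadline from 21 October 2004 to 5 November 2004.
5 November 2004 falls on a Friday, which is a business day, so no adjustment is needed.
Deadline: 5 November 2004.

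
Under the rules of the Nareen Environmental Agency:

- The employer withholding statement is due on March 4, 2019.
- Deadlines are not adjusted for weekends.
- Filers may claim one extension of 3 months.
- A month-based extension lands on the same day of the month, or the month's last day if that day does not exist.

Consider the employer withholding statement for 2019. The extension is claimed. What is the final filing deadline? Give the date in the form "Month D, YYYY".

The stated deadline is March 4, 2019.
March 4, 2019 is a Monday; no weekend or holiday adjustment applies.
Add 3 months to March 4, 2019: June 4, 2019.
June 4, 2019 falls on a Tuesday. The rules make no weekend/holiday allowance, so it remains June 4, 2019.
Deadline: June 4, 2019.

June 4, 2019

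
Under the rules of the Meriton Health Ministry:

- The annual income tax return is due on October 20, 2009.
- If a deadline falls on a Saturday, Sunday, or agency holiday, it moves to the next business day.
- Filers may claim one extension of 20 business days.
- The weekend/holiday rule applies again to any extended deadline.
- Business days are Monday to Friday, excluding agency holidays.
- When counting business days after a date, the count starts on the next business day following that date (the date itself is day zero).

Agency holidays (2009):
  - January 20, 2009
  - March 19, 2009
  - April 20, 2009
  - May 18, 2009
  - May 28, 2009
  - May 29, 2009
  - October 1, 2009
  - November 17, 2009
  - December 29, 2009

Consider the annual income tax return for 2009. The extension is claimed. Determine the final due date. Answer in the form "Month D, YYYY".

The stated deadline is October 20, 2009.
October 20, 2009 falls on a Tuesday, which is a business day, so no adjustment is needed.
Counting 20 further business days from October 20, 2009 reaches November 18, 2009.
November 18, 2009 falls on a Wednesday, which is a business day, so no adjustment is needed.
Final deadline: November 18, 2009.

November 18, 2009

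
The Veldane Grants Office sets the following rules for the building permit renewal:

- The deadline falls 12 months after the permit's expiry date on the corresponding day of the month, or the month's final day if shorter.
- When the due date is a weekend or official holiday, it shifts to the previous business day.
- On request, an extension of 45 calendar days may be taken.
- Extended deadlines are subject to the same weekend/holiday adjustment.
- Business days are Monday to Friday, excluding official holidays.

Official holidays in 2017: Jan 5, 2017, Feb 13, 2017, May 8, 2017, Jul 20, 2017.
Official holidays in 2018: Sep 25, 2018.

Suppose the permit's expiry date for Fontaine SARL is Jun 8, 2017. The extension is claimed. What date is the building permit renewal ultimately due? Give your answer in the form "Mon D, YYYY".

12 months after Jun 8, 2017, on the same day of the month, is Jun 8, 2018.
Jun 8, 2018 (Friday) is already a business day.
Add the 45 calendar-day extension to Jun 8, 2018: Jul 23, 2018.
Jul 23, 2018 falls on a Monday, which is a business day, so no adjustment is needed.
The final due date is Jul 23, 2018.

Jul 23, 2018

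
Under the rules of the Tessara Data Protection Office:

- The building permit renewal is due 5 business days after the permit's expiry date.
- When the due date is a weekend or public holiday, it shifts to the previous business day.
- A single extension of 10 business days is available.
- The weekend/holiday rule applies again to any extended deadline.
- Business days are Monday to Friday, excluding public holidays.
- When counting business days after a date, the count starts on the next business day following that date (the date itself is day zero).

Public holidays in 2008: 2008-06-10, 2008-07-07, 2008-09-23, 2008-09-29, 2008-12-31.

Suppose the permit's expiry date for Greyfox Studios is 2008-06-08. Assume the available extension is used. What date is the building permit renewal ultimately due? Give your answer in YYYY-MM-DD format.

2008-06-30

Starting the day after 2008-06-08 and counting 5 business days lands on 2008-06-16.
Since 2008-06-16 is a Monday and not a holiday, the date is unchanged.
The 10-business-day extension runs from 2008-06-16 to 2008-06-30.
2008-06-30 is a Monday and not a listed holiday, so it stands.
So the filing is due 2008-06-30.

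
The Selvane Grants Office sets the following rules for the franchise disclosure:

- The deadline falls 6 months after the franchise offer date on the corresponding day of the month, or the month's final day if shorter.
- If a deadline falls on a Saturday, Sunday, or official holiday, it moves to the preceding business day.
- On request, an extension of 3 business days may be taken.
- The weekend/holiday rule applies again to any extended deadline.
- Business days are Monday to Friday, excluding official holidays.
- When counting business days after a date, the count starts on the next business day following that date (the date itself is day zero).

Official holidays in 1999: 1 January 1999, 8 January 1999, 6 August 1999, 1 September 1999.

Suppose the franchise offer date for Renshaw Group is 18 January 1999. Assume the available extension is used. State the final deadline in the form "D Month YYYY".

21 July 1999

6 months from 18 January 1999 is 18 July 1999.
18 July 1999 is a Sunday, so it moves to the preceding business day, 16 July 1999 (Friday).
Counting 3 further business days from 16 July 1999 reaches 21 July 1999.
Since 21 July 1999 is a Wednesday and not a holiday, the date is unchanged.
Deadline: 21 July 1999.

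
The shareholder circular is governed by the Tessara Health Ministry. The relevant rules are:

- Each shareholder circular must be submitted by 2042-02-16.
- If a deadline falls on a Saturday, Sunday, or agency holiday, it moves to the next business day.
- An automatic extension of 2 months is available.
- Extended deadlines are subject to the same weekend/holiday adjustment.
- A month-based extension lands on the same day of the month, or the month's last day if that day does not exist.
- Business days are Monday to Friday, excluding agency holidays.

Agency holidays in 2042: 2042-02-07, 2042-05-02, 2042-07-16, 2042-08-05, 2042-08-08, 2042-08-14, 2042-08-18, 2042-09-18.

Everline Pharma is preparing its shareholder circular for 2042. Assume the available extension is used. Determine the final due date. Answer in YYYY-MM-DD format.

The statutory due date is 2042-02-16.
2042-02-16 is a Sunday; the next business day is 2042-02-17 (Monday).
Applying the 2 months extension: 2 months after 2042-02-17 is 2042-04-17.
Since 2042-04-17 is a Thursday and not a holiday, the date is unchanged.
So the filing is due 2042-04-17.

2042-04-17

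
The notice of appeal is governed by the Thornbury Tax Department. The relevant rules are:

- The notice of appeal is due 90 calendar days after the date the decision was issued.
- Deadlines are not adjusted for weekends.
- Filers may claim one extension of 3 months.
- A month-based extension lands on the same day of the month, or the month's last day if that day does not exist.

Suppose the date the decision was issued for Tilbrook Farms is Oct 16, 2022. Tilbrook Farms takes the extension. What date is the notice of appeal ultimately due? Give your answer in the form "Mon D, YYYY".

Adding 90 calendar days to Oct 16, 2022 gives Jan 14, 2023.
Jan 14, 2023 falls on a Saturday. The rules make no weekend/holiday allowance, so it remains Jan 14, 2023.
Applying the 3 months extension: 3 months after Jan 14, 2023 is Apr 14, 2023.
No adjustment is made for weekends or holidays, so Apr 14, 2023 stands.
Final deadline: Apr 14, 2023.

Apr 14, 2023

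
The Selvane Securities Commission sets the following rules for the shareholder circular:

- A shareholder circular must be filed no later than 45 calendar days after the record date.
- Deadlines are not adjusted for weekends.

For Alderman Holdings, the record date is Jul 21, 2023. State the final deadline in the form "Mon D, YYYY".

Adding 45 calendar days to Jul 21, 2023 gives Sep 4, 2023.
Sep 4, 2023 is a Monday; no weekend or holiday adjustment applies.
So the filing is due Sep 4, 2023.

Sep 4, 2023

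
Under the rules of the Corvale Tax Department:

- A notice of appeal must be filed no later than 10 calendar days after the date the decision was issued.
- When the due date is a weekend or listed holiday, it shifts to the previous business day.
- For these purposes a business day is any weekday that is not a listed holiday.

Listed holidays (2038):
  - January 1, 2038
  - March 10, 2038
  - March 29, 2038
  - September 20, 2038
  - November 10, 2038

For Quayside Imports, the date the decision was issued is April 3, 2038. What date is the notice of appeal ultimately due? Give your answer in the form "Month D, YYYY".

Adding 10 calendar days to April 3, 2038 gives April 13, 2038.
April 13, 2038 is a Tuesday and not a listed holiday, so it stands.
Deadline: April 13, 2038.

April 13, 2038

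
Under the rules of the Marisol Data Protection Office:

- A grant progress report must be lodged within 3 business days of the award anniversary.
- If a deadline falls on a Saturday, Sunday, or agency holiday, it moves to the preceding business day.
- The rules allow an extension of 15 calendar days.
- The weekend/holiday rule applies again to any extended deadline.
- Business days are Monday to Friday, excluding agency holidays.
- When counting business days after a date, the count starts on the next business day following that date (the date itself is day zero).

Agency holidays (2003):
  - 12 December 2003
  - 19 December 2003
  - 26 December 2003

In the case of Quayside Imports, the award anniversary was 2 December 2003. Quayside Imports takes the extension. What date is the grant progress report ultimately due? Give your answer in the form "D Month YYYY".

3 business days after 2 December 2003, excluding weekends and holidays, is 5 December 2003.
5 December 2003 (Friday) is already a business day.
The 15-calendar-day extension moves the deadline from 5 December 2003 to 20 December 2003.
Because 20 December 2003 is a Saturday, the deadline becomes 18 December 2003 (Thursday).
Deadline: 18 December 2003.

18 December 2003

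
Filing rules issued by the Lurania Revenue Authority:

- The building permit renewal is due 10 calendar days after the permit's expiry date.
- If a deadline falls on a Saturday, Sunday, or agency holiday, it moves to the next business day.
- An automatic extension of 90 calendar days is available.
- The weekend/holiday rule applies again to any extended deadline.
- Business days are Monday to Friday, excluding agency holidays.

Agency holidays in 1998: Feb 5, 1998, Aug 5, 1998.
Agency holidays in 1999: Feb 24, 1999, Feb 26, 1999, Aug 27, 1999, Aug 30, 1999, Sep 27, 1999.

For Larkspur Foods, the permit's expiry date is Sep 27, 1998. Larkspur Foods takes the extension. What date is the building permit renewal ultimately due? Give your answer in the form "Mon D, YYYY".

Jan 5, 1999

From Sep 27, 1998, 10 calendar days later is Oct 7, 1998.
Oct 7, 1998 falls on a Wednesday, which is a business day, so no adjustment is needed.
Add the 90 calendar-day extension to Oct 7, 1998: Jan 5, 1999.
Since Jan 5, 1999 is a Tuesday and not a holiday, the date is unchanged.
Deadline: Jan 5, 1999.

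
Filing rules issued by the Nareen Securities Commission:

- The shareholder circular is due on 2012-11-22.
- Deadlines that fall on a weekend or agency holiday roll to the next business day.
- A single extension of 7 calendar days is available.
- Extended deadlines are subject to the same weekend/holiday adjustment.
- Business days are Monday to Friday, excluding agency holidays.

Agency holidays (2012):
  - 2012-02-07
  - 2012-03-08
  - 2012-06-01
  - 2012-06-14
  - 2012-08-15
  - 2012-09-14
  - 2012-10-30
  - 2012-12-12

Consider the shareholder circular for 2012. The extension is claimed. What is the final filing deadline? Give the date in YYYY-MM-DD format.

Start from the fixed due date, 2012-11-22.
2012-11-22 falls on a Thursday, which is a business day, so no adjustment is needed.
Applying the 7-calendar-day extension: 2012-11-22 + 7 days = 2012-11-29.
2012-11-29 (Thursday) is already a business day.
Deadline: 2012-11-29.

2012-11-29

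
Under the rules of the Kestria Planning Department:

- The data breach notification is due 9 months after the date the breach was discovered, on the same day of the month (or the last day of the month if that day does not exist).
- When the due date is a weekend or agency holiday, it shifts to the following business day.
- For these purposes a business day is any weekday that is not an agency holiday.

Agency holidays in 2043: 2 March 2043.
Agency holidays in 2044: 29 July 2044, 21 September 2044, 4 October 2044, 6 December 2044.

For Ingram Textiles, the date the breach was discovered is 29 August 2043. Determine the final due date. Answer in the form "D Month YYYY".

9 months from 29 August 2043 is 29 May 2044.
29 May 2044 falls on a Sunday. Rolling to the next business day gives 30 May 2044, a Monday.
The final due date is 30 May 2044.

30 May 2044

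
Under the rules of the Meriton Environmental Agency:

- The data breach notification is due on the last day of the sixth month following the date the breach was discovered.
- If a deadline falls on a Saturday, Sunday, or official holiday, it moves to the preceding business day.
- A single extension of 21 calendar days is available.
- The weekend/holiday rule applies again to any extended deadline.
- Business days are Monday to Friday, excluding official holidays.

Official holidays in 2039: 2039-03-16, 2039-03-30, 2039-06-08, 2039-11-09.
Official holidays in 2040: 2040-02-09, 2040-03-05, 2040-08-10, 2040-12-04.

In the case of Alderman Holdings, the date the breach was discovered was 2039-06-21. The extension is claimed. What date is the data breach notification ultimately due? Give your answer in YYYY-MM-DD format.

2040-01-20

6 months after 2039-06-21 is December 2039; that month ends on 2039-12-31.
2039-12-31 is a Saturday, so it moves to the preceding business day, 2039-12-30 (Friday).
The 21-calendar-day extension moves the deadline from 2039-12-30 to 2040-01-20.
Since 2040-01-20 is a Friday and not a holiday, the date is unchanged.
Final deadline: 2040-01-20.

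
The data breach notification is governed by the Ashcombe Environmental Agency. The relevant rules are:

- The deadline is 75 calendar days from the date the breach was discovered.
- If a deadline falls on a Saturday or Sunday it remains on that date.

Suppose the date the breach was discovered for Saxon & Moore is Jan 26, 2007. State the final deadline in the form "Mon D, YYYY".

Trigger date Jan 26, 2007 + 75 calendar days = Apr 11, 2007.
Apr 11, 2007 is a Wednesday; no weekend or holiday adjustment applies.
Deadline: Apr 11, 2007.

Apr 11, 2007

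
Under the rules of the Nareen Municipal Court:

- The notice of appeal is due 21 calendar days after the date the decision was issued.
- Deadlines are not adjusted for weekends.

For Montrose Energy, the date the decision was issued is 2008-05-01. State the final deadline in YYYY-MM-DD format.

Adding 21 calendar days to 2008-05-01 gives 2008-05-22.
2008-05-22 is a Thursday; no weekend or holiday adjustment applies.
Deadline: 2008-05-22.

2008-05-22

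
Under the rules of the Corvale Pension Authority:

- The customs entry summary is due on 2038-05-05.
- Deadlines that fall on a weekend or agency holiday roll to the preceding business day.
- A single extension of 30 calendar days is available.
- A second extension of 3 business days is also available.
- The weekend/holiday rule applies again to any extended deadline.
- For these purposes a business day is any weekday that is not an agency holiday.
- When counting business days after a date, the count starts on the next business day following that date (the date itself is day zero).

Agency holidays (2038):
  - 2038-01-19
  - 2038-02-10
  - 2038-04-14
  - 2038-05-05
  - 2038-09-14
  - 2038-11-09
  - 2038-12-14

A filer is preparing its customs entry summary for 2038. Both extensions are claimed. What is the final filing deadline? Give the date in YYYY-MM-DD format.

Start from the fixed due date, 2038-05-05.
2038-05-05 is a listed holiday, so it moves to the preceding business day, 2038-05-04 (Tuesday).
Add the 30 calendar-day extension to 2038-05-04: 2038-06-03.
2038-06-03 (Thursday) is already a business day.
Counting 3 further business days from 2038-06-03 reaches 2038-06-08.
2038-06-08 (Tuesday) is already a business day.
Final deadline: 2038-06-08.

2038-06-08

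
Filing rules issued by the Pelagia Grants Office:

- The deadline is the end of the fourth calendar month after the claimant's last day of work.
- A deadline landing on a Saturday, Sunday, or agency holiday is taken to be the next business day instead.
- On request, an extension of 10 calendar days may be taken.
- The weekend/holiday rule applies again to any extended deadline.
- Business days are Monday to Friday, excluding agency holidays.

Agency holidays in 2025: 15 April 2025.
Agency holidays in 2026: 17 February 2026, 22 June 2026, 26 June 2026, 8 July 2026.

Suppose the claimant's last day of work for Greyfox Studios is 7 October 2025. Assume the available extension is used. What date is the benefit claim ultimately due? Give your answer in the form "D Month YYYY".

12 March 2026

4 months after 7 October 2025 falls in February 2026; the last day of that month is 28 February 2026.
28 February 2026 is a Saturday, so it moves to the next business day, 2 March 2026 (Monday).
With the 10-day extension, 2 March 2026 becomes 12 March 2026.
Since 12 March 2026 is a Thursday and not a holiday, the date is unchanged.
Final deadline: 12 March 2026.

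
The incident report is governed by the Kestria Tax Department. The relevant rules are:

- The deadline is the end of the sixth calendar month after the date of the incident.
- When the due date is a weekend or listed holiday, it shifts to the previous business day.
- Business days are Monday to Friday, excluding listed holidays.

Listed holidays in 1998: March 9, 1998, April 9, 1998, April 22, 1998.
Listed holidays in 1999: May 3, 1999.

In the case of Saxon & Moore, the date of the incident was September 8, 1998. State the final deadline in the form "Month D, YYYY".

6 months after September 8, 1998 is March 1999; that month ends on March 31, 1999.
March 31, 1999 is a Wednesday and not a listed holiday, so it stands.
The final due date is March 31, 1999.

March 31, 1999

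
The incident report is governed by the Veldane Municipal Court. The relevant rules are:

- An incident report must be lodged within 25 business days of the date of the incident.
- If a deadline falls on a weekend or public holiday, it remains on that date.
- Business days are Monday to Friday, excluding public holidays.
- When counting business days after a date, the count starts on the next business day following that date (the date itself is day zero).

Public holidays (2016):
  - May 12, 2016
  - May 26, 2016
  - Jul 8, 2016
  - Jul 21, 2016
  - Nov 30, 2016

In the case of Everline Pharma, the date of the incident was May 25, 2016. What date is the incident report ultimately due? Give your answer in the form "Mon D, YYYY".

Starting the day after May 25, 2016 and counting 25 business days lands on Jun 30, 2016.
No adjustment is made for weekends or holidays, so Jun 30, 2016 stands.
Deadline: Jun 30, 2016.

Jun 30, 2016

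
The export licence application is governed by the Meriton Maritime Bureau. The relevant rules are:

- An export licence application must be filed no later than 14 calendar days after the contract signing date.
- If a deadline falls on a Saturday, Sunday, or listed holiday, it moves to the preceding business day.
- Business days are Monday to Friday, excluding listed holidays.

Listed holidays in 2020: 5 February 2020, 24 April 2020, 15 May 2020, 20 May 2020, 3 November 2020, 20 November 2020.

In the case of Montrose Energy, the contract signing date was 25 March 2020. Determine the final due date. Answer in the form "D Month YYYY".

8 April 2020

14 calendar days after 25 March 2020 is 8 April 2020.
8 April 2020 (Wednesday) is already a business day.
The final due date is 8 April 2020.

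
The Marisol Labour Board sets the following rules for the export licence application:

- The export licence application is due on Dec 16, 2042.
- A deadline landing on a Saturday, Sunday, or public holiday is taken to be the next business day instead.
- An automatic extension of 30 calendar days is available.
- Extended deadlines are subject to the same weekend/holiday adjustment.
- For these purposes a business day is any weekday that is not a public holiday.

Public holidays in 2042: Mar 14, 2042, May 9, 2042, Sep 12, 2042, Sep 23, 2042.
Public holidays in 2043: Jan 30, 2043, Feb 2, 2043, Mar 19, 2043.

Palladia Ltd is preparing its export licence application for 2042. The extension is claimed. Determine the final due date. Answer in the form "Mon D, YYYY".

Jan 15, 2043

The statutory due date is Dec 16, 2042.
Since Dec 16, 2042 is a Tuesday and not a holiday, the date is unchanged.
Add the 30 calendar-day extension to Dec 16, 2042: Jan 15, 2043.
Jan 15, 2043 falls on a Thursday, which is a business day, so no adjustment is needed.
Deadline: Jan 15, 2043.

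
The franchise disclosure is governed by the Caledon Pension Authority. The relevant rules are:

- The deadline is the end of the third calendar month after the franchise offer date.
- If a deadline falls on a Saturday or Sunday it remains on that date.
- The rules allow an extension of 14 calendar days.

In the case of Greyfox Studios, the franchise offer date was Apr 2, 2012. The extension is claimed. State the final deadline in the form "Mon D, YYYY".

The third month after Apr 2, 2012 is July 2012, whose last day is Jul 31, 2012.
Jul 31, 2012 is a Tuesday; no weekend or holiday adjustment applies.
Applying the 14-calendar-day extension: Jul 31, 2012 + 14 days = Aug 14, 2012.
Aug 14, 2012 is a Tuesday; no weekend or holiday adjustment applies.
Deadline: Aug 14, 2012.

Aug 14, 2012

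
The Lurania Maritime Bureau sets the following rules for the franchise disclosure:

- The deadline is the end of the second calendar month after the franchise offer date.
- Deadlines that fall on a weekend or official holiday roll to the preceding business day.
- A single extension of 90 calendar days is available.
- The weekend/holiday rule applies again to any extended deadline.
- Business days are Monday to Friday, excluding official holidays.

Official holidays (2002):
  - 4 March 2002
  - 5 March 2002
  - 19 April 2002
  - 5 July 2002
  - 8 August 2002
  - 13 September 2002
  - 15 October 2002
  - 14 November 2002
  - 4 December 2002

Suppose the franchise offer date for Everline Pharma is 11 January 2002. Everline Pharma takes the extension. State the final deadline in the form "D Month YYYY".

The second month after 11 January 2002 is March 2002, whose last day is 31 March 2002.
Because 31 March 2002 is a Sunday, the deadline becomes 29 March 2002 (Friday).
Add the 90 calendar-day extension to 29 March 2002: 27 June 2002.
Since 27 June 2002 is a Thursday and not a holiday, the date is unchanged.
The final due date is 27 June 2002.

27 June 2002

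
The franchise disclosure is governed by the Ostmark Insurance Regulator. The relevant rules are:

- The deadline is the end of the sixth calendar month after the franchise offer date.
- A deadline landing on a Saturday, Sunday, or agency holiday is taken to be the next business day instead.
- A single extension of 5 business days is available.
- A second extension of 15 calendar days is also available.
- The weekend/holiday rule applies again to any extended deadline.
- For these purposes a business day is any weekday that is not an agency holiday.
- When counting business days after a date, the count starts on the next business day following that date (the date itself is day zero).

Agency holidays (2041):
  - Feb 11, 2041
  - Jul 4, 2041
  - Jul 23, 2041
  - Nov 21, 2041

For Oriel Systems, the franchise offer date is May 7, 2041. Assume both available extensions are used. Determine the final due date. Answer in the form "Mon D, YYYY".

Dec 24, 2041

The sixth month after May 7, 2041 is November 2041, whose last day is Nov 30, 2041.
Because Nov 30, 2041 is a Saturday, the deadline becomes Dec 2, 2041 (Monday).
The 5-business-day extension runs from Dec 2, 2041 to Dec 9, 2041.
Dec 9, 2041 falls on a Monday, which is a business day, so no adjustment is needed.
Applying the 15-calendar-day extension: Dec 9, 2041 + 15 days = Dec 24, 2041.
Dec 24, 2041 (Tuesday) is already a business day.
The final due date is Dec 24, 2041.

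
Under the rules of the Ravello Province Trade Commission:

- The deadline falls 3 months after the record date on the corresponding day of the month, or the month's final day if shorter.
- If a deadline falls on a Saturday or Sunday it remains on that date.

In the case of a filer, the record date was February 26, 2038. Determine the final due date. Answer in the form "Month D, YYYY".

3 months from February 26, 2038 is May 26, 2038.
No adjustment is made for weekends or holidays, so May 26, 2038 stands.
Deadline: May 26, 2038.

May 26, 2038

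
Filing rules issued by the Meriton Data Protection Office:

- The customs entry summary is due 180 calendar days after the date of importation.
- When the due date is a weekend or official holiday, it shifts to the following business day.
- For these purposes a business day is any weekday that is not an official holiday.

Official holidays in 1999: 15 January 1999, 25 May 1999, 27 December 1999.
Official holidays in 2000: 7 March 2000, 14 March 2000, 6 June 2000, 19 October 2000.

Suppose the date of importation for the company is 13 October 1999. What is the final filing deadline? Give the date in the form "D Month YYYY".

10 April 2000

Adding 180 calendar days to 13 October 1999 gives 10 April 2000.
Since 10 April 2000 is a Monday and not a holiday, the date is unchanged.
Final deadline: 10 April 2000.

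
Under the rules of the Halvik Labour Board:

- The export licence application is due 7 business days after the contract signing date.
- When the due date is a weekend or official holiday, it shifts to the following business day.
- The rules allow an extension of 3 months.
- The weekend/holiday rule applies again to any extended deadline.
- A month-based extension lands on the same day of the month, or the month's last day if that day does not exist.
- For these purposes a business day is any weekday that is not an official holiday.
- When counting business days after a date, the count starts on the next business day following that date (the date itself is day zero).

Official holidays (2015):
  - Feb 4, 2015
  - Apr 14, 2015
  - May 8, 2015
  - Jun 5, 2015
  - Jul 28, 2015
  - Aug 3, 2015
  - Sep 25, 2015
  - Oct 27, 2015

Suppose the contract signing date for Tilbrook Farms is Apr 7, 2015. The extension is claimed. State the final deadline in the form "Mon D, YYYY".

Jul 17, 2015

Starting the day after Apr 7, 2015 and counting 7 business days lands on Apr 17, 2015.
Apr 17, 2015 falls on a Friday, which is a business day, so no adjustment is needed.
Add 3 months to Apr 17, 2015: Jul 17, 2015.
Since Jul 17, 2015 is a Friday and not a holiday, the date is unchanged.
Final deadline: Jul 17, 2015.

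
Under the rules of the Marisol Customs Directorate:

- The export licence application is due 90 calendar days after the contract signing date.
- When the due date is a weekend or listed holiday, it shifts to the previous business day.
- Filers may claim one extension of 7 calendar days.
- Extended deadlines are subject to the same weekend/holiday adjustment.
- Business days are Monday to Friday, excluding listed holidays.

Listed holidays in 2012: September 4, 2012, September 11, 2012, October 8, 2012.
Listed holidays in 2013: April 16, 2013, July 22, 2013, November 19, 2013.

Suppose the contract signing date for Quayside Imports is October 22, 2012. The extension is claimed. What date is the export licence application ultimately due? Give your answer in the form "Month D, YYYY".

Trigger date October 22, 2012 + 90 calendar days = January 20, 2013.
Because January 20, 2013 is a Sunday, the deadline becomes January 18, 2013 (Friday).
Applying the 7-calendar-day extension: January 18, 2013 + 7 days = January 25, 2013.
January 25, 2013 (Friday) is already a business day.
Final deadline: January 25, 2013.

January 25, 2013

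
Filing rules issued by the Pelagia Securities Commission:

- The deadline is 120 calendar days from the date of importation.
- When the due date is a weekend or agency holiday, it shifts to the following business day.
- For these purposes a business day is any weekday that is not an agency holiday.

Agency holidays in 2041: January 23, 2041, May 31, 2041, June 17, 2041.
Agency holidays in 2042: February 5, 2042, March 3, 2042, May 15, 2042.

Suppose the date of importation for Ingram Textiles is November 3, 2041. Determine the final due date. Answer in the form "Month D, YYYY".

From November 3, 2041, 120 calendar days later is March 3, 2042.
March 3, 2042 is a listed holiday, so it moves to the next business day, March 4, 2042 (Tuesday).
The final due date is March 4, 2042.

March 4, 2042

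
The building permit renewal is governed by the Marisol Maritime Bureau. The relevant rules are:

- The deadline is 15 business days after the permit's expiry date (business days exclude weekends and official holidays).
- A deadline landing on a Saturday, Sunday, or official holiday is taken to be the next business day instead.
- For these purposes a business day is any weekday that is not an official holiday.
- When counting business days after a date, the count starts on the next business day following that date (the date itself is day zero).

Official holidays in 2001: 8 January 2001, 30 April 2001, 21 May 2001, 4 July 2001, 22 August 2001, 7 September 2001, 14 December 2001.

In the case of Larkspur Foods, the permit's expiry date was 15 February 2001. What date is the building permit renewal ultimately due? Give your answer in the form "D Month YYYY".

8 March 2001

15 business days after 15 February 2001, excluding weekends and holidays, is 8 March 2001.
8 March 2001 is a Thursday and not a listed holiday, so it stands.
The final due date is 8 March 2001.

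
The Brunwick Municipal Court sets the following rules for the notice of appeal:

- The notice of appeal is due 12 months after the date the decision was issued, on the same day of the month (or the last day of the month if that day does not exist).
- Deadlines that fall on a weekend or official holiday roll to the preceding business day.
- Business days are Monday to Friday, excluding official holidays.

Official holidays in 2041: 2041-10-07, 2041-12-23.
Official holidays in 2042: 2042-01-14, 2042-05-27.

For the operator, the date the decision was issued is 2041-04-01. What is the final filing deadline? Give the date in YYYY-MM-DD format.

2042-04-01

Moving 12 months forward from 2041-04-01 on the corresponding day gives 2042-04-01.
2042-04-01 falls on a Tuesday, which is a business day, so no adjustment is needed.
Final deadline: 2042-04-01.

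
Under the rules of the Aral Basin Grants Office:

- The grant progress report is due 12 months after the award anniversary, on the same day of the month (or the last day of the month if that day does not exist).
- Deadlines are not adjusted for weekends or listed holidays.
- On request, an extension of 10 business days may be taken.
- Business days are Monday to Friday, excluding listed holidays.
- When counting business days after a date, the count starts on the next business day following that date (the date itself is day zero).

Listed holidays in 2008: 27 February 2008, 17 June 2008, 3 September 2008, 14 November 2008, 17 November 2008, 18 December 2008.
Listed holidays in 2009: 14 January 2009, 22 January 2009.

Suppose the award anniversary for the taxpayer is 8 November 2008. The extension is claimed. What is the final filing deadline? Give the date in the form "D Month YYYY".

20 November 2009

12 months from 8 November 2008 is 8 November 2009.
No adjustment is made for weekends or holidays, so 8 November 2009 stands.
Applying the 10-business-day extension: 10 business days after 8 November 2009 is 20 November 2009.
No adjustment is made for weekends or holidays, so 20 November 2009 stands.
The final due date is 20 November 2009.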